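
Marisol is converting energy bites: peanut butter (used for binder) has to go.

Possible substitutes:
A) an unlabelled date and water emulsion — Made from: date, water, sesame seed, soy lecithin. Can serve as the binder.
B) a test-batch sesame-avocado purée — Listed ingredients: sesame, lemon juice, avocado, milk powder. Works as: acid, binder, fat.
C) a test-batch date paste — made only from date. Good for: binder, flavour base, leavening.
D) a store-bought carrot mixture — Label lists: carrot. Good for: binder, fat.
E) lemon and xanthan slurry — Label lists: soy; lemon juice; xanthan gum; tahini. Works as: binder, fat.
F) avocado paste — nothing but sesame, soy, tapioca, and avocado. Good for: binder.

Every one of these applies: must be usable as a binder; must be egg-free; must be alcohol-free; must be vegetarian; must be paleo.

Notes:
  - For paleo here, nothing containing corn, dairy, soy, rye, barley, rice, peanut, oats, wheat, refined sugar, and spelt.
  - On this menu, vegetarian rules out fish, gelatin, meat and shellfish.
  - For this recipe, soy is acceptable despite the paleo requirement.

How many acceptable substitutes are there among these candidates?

5

A: soy is permitted under the paleo carve-out; nothing else excluded — keep
B: has milk powder, so not paleo — out
C: works as a binder, vegetarian, no egg — keep
D: all constraints satisfied — OK
E: soy is permitted under the paleo carve-out; nothing else excluded — valid
F: soy is permitted under the paleo carve-out; nothing else excluded — valid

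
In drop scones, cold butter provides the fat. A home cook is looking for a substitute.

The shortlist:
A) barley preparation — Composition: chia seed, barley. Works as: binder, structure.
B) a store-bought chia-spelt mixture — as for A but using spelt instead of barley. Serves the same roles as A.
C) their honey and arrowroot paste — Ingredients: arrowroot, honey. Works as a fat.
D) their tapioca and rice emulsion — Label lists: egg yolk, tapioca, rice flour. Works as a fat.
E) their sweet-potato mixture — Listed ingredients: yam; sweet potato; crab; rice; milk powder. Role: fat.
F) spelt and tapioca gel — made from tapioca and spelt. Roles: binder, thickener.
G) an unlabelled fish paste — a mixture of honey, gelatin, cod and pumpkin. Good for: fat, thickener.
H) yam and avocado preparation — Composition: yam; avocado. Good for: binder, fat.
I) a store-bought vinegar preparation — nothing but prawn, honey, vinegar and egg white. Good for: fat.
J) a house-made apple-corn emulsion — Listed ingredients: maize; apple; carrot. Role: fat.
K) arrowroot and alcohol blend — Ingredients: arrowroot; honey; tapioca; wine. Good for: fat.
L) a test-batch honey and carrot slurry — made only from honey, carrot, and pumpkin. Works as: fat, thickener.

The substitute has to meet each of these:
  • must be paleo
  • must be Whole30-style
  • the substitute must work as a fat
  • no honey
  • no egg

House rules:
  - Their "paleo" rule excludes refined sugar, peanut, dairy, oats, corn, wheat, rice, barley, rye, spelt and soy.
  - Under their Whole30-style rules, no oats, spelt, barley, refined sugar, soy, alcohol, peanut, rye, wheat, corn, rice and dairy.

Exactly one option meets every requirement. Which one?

A: not usable as a fat; has barley, so not paleo (and 1 more) — reject
B: not usable as a fat; has spelt, so not paleo (and 1 more) — no
C: has honey, so not honey-free — no
D: has rice flour, so not paleo; has rice flour, so not Whole30-style (and 1 more) — out
E: has milk powder, so not paleo; has milk powder, so not Whole30-style — out
F: not usable as a fat; has spelt, so not paleo (and 1 more) — reject
G: has honey, so not honey-free — no
H: works as a fat, paleo, Whole30-style — valid
I: has honey, so not honey-free; has egg white, so not egg-free — out
J: has maize, so not paleo; has maize, so not Whole30-style — no
K: has wine, so not Whole30-style; has honey, so not honey-free — no
L: has honey, so not honey-free — reject

H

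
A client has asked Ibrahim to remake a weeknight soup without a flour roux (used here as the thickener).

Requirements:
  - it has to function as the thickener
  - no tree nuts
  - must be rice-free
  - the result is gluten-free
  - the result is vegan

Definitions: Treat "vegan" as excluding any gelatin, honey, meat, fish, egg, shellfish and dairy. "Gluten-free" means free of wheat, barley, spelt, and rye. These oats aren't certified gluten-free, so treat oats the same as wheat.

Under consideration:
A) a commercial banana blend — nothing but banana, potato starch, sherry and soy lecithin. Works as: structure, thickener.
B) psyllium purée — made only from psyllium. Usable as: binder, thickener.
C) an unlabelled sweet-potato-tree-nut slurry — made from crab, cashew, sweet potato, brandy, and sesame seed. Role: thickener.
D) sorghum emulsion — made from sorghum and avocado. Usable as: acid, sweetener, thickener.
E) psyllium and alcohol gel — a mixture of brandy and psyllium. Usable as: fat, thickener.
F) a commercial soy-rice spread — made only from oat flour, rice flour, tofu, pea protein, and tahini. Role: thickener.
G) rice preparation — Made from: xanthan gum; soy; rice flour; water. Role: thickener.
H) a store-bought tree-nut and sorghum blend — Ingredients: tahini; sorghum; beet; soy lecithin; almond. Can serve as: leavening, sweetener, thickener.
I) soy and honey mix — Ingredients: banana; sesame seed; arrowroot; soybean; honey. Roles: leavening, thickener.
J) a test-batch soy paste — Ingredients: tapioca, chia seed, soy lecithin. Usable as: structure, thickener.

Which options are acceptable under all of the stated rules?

A: vegan, no tree nuts — OK
B: only psyllium; none excluded — valid
C: has crab, so not vegan; has cashew, so not tree-nut-free — reject
D: only sorghum and avocado; none excluded — valid
E: no rice, gluten-free — keep
F: has oat flour, so not gluten-free; has rice flour, so not rice-free — no
G: has rice flour, so not rice-free — out
H: has almond, so not tree-nut-free — out
I: has honey, so not vegan — reject
J: works as a thickener, no rice, no tree nuts — valid

A, B, D, E, J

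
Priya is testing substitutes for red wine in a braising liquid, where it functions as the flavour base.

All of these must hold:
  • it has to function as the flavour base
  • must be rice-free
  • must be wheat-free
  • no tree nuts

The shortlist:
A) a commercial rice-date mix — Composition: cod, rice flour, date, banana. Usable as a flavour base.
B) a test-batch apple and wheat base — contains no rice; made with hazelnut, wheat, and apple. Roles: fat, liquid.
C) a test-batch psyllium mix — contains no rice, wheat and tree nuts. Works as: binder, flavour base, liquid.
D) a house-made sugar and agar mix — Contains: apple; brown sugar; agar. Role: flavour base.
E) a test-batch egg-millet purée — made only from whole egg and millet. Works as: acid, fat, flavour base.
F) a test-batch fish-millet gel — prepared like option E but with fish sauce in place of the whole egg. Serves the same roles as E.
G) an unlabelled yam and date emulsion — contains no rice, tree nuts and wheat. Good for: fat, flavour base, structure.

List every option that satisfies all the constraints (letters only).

A: has rice flour, so not rice-free — no
B: not usable as a flavour base; has hazelnut, so not tree-nut-free (and 1 more) — no
C: nothing on the exclusion list — keep
D: only brown sugar, apple and agar; none excluded — keep
E: works as a flavour base, no wheat, no tree nuts — valid
F: works as a flavour base, no wheat, no rice — OK
G: no tree nuts, no rice — keep

C, D, E, F, G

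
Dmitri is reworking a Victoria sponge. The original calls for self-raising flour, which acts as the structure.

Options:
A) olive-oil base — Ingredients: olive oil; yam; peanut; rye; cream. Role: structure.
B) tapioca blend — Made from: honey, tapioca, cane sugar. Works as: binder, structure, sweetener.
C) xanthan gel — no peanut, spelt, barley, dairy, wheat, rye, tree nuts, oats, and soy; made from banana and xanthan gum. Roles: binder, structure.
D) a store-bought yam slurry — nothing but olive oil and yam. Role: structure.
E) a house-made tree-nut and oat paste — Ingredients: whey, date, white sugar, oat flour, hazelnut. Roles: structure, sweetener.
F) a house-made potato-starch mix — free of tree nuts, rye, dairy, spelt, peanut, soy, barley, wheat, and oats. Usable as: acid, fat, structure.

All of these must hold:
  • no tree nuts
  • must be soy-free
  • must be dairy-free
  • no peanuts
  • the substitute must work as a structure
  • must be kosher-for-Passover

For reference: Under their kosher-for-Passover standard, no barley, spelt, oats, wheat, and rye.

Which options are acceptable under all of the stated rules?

B, C, D, F

A: has rye, so not kosher-for-Passover; has cream, so not dairy-free (and 1 more) — out
B: only honey, cane sugar, and tapioca; none excluded — valid
C: works as a structure, no soy, no peanut — keep
D: every rule checks out — valid
E: has oat flour, so not kosher-for-Passover; has whey, so not dairy-free (and 1 more) — reject
F: works as a structure, no peanut, no soy — keep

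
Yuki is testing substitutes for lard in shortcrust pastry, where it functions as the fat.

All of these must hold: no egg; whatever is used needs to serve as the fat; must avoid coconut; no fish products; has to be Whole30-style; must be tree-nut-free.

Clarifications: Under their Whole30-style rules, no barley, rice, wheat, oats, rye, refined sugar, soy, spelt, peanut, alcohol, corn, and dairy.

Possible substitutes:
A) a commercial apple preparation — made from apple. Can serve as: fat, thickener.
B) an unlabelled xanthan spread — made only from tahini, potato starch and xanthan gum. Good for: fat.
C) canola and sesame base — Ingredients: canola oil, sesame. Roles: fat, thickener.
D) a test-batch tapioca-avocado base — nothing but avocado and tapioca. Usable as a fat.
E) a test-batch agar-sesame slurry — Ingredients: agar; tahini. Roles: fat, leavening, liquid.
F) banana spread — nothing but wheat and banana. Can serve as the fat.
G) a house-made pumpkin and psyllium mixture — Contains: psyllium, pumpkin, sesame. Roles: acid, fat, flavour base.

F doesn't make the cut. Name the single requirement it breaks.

Whole30-style

usable as a fat: satisfied
Whole30-style: has wheat — fails
coconut-free: satisfied
tree-nut-free: satisfied
egg-free: satisfied
fish-free: satisfied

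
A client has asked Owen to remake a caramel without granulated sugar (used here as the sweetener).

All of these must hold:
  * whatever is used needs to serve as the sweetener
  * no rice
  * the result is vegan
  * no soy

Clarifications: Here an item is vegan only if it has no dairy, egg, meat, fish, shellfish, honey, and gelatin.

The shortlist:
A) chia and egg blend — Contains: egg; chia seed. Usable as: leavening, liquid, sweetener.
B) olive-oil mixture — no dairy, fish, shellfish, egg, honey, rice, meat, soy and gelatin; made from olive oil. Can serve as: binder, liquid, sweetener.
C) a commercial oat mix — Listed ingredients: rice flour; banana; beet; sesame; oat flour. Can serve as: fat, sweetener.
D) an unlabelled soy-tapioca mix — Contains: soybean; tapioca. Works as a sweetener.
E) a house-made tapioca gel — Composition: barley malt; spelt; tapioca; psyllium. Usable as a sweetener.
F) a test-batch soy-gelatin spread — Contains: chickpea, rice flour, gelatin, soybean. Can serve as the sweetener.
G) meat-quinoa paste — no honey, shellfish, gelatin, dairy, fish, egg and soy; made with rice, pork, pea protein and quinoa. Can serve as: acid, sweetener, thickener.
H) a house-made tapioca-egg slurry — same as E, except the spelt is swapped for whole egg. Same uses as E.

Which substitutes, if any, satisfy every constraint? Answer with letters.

B, E

A: has egg, so not vegan — out
B: no rice, vegan — valid
C: has rice flour, so not rice-free — out
D: has soybean, so not soy-free — no
E: works as a sweetener, no rice, no soy — keep
F: has gelatin, so not vegan; has rice flour, so not rice-free (and 1 more) — reject
G: has pork, so not vegan; has rice, so not rice-free — reject
H: has whole egg, so not vegan — reject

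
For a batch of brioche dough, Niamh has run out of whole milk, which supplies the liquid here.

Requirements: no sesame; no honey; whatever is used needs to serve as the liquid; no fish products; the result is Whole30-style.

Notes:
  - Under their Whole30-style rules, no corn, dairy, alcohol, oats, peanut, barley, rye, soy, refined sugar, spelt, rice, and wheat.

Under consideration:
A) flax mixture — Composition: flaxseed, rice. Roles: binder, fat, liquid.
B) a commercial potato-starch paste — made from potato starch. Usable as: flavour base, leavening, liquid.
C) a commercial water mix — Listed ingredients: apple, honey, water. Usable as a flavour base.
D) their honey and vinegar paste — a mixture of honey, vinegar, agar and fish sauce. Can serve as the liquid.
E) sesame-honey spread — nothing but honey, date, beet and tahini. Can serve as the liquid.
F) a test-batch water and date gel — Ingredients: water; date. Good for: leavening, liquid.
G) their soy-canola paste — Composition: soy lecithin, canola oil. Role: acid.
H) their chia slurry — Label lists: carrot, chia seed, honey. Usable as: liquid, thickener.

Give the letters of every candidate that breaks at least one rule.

A, C, D, E, G, H

A: has rice, so not Whole30-style — reject
B: only potato starch; none excluded — OK
C: not usable as a liquid; has honey, so not honey-free — no
D: has honey, so not honey-free; has fish sauce, so not fish-free — out
E: has honey, so not honey-free; has tahini, so not sesame-free — out
F: no sesame, no honey — OK
G: not usable as a liquid; has soy lecithin, so not Whole30-style — reject
H: has honey, so not honey-free — no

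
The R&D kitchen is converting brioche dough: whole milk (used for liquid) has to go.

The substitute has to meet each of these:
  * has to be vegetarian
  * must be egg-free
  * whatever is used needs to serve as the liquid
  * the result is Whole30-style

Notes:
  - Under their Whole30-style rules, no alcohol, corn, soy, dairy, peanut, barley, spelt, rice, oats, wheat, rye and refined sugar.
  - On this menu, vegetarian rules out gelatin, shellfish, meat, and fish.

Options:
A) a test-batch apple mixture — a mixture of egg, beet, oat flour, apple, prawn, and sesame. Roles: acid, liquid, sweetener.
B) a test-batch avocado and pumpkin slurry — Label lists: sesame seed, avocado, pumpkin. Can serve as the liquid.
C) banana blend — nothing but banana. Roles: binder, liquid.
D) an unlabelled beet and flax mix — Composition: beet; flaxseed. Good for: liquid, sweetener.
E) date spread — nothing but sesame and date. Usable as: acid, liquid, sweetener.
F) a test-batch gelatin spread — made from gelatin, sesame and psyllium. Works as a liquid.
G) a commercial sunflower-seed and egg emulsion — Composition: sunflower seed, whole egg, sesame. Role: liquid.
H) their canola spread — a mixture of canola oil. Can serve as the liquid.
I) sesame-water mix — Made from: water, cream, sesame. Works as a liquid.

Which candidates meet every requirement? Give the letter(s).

B, C, D, E, H

A: has oat flour, so not Whole30-style; has prawn, so not vegetarian (and 1 more) — no
B: works as a liquid, no egg, vegetarian — OK
C: only banana; none excluded — keep
D: Whole30-style, vegetarian — OK
E: Whole30-style, vegetarian — valid
F: has gelatin, so not vegetarian — out
G: has whole egg, so not egg-free — no
H: works as a liquid, vegetarian, Whole30-style — OK
I: has cream, so not Whole30-style — no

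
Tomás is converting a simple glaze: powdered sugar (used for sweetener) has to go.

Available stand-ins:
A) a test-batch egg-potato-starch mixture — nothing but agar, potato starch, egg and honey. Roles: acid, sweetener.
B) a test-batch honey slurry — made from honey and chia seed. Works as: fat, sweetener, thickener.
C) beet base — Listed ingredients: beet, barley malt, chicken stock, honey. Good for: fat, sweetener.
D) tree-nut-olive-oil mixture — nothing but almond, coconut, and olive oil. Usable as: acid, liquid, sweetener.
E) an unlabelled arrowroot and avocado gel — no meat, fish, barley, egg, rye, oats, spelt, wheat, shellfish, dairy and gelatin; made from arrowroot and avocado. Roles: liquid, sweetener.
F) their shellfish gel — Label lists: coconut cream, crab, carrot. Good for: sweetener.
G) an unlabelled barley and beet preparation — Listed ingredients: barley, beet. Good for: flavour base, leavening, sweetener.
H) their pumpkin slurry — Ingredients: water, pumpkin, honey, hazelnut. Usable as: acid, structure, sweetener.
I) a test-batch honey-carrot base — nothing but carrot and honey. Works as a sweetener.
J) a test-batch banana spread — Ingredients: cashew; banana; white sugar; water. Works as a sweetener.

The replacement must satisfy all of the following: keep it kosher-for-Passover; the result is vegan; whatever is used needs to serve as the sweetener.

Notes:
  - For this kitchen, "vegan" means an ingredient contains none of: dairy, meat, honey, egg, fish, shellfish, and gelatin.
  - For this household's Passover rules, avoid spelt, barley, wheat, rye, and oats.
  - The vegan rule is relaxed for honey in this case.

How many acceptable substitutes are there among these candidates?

A: has egg, so not vegan — out
B: honey is permitted under the vegan carve-out; nothing else excluded — OK
C: has chicken stock, so not vegan; has barley malt, so not kosher-for-Passover — out
D: works as a sweetener, vegan, kosher-for-Passover — valid
E: kosher-for-Passover, vegan — OK
F: has crab, so not vegan — out
G: has barley, so not kosher-for-Passover — no
H: honey is permitted under the vegan carve-out; nothing else excluded — keep
I: honey is permitted under the vegan carve-out; nothing else excluded — OK
J: all constraints satisfied — valid

6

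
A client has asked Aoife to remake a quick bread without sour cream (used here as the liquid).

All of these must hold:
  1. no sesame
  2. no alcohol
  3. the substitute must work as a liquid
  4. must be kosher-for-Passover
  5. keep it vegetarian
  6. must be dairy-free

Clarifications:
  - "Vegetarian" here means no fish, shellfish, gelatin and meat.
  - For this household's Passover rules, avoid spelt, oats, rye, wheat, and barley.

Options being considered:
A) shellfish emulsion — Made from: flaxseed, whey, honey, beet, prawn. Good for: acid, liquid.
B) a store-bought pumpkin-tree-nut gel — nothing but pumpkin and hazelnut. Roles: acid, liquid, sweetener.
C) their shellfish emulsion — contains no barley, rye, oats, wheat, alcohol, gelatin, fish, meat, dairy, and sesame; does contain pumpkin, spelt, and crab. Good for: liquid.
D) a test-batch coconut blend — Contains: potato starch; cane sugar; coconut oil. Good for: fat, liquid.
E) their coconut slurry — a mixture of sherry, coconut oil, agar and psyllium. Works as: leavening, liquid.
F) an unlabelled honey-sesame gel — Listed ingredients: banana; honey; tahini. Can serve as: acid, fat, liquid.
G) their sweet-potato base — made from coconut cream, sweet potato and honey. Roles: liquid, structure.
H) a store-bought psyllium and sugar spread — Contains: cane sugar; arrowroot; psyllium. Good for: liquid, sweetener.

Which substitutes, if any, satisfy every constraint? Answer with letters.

A: has prawn, so not vegetarian; has whey, so not dairy-free — out
B: only hazelnut and pumpkin; none excluded — valid
C: has crab, so not vegetarian; has spelt, so not kosher-for-Passover — out
D: only coconut oil, cane sugar and potato starch; none excluded — OK
E: has sherry, so not alcohol-free — no
F: has tahini, so not sesame-free — out
G: works as a liquid, no sesame, no alcohol — valid
H: nothing on the exclusion list — valid

B, D, G, H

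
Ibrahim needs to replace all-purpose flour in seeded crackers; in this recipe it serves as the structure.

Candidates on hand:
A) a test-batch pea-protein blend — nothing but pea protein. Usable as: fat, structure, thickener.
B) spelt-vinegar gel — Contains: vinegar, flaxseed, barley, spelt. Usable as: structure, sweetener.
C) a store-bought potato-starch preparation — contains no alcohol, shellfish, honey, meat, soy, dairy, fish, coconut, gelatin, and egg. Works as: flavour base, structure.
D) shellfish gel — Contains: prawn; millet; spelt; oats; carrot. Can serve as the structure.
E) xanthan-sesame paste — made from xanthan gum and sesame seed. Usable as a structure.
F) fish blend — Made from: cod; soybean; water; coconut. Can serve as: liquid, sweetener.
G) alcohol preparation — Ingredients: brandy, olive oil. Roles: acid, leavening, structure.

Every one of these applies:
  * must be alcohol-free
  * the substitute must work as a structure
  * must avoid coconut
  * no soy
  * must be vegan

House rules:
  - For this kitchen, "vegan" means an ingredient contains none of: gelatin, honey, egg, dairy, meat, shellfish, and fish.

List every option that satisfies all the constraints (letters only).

A, B, C, E

A: only pea protein; none excluded — keep
B: barley and spelt etc. — none of it excluded — keep
C: works as a structure, vegan, no coconut — keep
D: has prawn, so not vegan — reject
E: every rule checks out — OK
F: not usable as a structure; has cod, so not vegan (and 2 more) — out
G: has brandy, so not alcohol-free — out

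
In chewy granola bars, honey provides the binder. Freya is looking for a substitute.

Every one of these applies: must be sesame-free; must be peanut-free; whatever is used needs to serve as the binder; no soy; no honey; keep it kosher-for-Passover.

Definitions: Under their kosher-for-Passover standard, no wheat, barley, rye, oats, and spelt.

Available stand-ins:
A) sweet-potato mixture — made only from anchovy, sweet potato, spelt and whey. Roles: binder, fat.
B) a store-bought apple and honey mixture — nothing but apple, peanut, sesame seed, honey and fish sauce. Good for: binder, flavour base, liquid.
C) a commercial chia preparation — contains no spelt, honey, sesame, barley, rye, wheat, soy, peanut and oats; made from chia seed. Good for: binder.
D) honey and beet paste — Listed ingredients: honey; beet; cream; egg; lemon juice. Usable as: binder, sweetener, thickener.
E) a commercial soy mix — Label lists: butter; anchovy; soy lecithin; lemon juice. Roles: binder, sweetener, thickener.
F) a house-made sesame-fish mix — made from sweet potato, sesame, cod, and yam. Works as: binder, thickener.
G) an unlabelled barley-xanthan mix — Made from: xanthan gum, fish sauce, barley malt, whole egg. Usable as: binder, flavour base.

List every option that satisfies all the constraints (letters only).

C

A: has spelt, so not kosher-for-Passover — reject
B: has peanut, so not peanut-free; has honey, so not honey-free (and 1 more) — out
C: no sesame, no peanut — OK
D: has honey, so not honey-free — no
E: has soy lecithin, so not soy-free — reject
F: has sesame, so not sesame-free — reject
G: has barley malt, so not kosher-for-Passover — no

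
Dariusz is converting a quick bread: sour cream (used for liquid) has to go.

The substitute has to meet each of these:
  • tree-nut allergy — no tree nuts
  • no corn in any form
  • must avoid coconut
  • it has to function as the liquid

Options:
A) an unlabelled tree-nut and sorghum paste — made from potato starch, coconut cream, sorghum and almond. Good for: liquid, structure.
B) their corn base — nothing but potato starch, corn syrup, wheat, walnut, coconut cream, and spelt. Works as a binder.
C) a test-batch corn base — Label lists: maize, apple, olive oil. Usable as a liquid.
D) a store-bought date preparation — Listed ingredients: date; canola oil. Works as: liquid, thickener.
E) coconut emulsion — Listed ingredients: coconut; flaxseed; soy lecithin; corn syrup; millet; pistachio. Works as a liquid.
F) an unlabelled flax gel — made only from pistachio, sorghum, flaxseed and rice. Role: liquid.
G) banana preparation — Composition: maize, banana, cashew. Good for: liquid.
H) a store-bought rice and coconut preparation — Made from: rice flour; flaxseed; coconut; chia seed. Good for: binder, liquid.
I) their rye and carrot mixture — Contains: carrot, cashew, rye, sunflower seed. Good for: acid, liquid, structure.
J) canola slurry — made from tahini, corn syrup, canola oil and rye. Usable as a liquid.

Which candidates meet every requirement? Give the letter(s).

D

A: has coconut cream, so not coconut-free; has almond, so not tree-nut-free — no
B: not usable as a liquid; has coconut cream, so not coconut-free (and 2 more) — out
C: has maize, so not corn-free — no
D: no coconut, no tree nuts — valid
E: has coconut, so not coconut-free; has pistachio, so not tree-nut-free (and 1 more) — out
F: has pistachio, so not tree-nut-free — no
G: has cashew, so not tree-nut-free; has maize, so not corn-free — reject
H: has coconut, so not coconut-free — reject
I: has cashew, so not tree-nut-free — no
J: has corn syrup, so not corn-free — no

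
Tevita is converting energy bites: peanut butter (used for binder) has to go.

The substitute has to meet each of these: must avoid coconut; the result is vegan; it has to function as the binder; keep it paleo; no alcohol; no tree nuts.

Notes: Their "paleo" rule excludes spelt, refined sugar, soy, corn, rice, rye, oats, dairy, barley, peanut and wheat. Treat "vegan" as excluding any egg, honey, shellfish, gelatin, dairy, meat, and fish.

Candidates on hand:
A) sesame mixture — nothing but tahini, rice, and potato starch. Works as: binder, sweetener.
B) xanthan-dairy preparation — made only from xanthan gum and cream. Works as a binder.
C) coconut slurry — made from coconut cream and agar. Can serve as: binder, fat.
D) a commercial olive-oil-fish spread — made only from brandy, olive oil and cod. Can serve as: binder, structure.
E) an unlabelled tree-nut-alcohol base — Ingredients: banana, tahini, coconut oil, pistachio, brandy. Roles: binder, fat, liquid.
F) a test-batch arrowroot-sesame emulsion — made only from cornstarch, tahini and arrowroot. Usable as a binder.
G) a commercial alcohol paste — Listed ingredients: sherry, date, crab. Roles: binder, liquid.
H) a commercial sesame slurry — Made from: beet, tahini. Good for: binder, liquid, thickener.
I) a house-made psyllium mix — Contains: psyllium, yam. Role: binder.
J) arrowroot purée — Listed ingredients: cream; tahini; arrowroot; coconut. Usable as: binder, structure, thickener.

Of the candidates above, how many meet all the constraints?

2

A: has rice, so not paleo — out
B: has cream, so not paleo; has cream, so not vegan — reject
C: has coconut cream, so not coconut-free — no
D: has cod, so not vegan; has brandy, so not alcohol-free — reject
E: has coconut oil, so not coconut-free; has brandy, so not alcohol-free (and 1 more) — out
F: has cornstarch, so not paleo — out
G: has crab, so not vegan; has sherry, so not alcohol-free — reject
H: only tahini and beet; none excluded — valid
I: vegan, paleo — OK
J: has cream, so not paleo; has cream, so not vegan (and 1 more) — no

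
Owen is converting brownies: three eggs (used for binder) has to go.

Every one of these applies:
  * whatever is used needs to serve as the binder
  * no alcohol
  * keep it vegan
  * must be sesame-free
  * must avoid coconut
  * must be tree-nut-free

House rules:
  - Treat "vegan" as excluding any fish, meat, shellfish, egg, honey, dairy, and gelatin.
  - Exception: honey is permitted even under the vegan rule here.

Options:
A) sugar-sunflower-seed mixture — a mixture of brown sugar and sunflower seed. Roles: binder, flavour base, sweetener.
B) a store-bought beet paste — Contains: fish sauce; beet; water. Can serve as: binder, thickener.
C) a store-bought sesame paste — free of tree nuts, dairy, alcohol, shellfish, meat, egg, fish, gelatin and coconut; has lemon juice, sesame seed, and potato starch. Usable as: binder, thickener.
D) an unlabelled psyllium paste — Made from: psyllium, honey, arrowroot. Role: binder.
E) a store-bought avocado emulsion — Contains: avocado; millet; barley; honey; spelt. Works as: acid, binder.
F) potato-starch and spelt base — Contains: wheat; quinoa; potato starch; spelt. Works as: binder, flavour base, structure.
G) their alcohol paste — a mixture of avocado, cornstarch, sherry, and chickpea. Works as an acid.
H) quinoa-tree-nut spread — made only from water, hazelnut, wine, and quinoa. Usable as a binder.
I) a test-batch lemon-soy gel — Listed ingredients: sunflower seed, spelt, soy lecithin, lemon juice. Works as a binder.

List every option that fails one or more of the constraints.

B, C, G, H

A: nothing on the exclusion list — OK
B: has fish sauce, so not vegan — reject
C: has sesame seed, so not sesame-free — out
D: honey is permitted under the vegan carve-out; nothing else excluded — OK
E: honey is permitted under the vegan carve-out; nothing else excluded — keep
F: nothing on the exclusion list — keep
G: not usable as a binder; has sherry, so not alcohol-free — out
H: has wine, so not alcohol-free; has hazelnut, so not tree-nut-free — reject
I: soy lecithin and spelt etc. — none of it excluded — keep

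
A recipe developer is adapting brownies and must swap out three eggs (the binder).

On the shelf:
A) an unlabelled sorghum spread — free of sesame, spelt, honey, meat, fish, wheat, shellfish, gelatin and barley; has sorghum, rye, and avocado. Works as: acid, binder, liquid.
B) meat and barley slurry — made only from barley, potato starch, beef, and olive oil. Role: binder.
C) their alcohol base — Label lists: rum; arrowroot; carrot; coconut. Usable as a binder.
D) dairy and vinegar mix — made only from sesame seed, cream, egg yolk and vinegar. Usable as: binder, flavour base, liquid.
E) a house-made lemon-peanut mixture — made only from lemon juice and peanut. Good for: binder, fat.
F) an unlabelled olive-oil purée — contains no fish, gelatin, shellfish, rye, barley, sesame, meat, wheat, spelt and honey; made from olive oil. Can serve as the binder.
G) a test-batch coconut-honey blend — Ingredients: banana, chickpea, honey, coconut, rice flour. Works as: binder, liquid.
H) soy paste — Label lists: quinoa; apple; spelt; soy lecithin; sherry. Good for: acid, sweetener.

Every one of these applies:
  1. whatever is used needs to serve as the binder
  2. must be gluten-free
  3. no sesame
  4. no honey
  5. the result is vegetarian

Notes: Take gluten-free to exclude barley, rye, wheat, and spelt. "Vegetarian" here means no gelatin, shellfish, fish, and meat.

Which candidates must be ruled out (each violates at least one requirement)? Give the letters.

A, B, D, G, H

A: has rye, so not gluten-free — no
B: has barley, so not gluten-free; has beef, so not vegetarian — no
C: rum and coconut etc. — none of it excluded — OK
D: has sesame seed, so not sesame-free — reject
E: all constraints satisfied — keep
F: works as a binder, no sesame, vegetarian — OK
G: has honey, so not honey-free — reject
H: not usable as a binder; has spelt, so not gluten-free — out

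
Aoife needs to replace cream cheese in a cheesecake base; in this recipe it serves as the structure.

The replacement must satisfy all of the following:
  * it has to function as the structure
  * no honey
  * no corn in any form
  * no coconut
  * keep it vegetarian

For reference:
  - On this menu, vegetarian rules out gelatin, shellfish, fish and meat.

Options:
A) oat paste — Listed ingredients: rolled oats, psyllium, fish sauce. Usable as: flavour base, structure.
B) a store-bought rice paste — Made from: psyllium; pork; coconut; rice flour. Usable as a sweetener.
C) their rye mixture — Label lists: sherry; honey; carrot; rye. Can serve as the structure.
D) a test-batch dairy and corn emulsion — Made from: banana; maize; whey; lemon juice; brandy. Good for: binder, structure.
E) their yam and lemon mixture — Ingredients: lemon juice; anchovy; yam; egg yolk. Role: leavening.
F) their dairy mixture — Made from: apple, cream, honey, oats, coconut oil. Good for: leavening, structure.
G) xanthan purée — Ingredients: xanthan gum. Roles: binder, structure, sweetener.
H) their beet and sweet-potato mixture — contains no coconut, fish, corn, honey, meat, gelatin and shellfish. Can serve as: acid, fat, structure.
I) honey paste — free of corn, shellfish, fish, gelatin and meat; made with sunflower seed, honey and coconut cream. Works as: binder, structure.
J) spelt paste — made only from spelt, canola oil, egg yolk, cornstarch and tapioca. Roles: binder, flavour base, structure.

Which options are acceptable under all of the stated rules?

G, H

A: has fish sauce, so not vegetarian — reject
B: not usable as a structure; has pork, so not vegetarian (and 1 more) — out
C: has honey, so not honey-free — reject
D: has maize, so not corn-free — reject
E: not usable as a structure; has anchovy, so not vegetarian — no
F: has coconut oil, so not coconut-free; has honey, so not honey-free — no
G: only xanthan gum; none excluded — keep
H: works as a structure, vegetarian, no coconut — OK
I: has coconut cream, so not coconut-free; has honey, so not honey-free — out
J: has cornstarch, so not corn-free — reject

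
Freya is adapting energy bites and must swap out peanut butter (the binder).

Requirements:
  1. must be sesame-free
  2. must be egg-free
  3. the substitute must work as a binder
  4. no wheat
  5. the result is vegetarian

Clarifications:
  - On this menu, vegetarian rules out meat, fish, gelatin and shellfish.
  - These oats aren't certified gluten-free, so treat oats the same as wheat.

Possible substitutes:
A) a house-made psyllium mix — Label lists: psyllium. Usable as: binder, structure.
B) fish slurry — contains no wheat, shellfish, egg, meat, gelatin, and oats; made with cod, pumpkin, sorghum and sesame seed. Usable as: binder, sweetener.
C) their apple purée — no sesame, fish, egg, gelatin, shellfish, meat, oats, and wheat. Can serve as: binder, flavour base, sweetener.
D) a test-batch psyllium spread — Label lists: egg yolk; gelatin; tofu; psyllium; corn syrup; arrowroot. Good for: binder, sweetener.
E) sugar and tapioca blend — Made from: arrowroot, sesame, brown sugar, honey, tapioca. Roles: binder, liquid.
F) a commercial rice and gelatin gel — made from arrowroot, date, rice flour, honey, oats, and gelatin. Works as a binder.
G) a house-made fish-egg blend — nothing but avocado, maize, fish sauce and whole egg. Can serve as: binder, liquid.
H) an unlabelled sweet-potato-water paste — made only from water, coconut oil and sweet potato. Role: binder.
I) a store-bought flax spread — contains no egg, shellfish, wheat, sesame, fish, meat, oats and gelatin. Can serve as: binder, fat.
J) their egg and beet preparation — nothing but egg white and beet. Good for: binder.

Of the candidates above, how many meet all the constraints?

4

A: only psyllium; none excluded — OK
B: has cod, so not vegetarian; has sesame seed, so not sesame-free — reject
C: works as a binder, no sesame, vegetarian — OK
D: has gelatin, so not vegetarian; has egg yolk, so not egg-free — no
E: has sesame, so not sesame-free — out
F: has gelatin, so not vegetarian; has oats, so not wheat-free — out
G: has fish sauce, so not vegetarian; has whole egg, so not egg-free — out
H: works as a binder, no egg, no sesame — valid
I: works as a binder, no egg, wheat-free — OK
J: has egg white, so not egg-free — no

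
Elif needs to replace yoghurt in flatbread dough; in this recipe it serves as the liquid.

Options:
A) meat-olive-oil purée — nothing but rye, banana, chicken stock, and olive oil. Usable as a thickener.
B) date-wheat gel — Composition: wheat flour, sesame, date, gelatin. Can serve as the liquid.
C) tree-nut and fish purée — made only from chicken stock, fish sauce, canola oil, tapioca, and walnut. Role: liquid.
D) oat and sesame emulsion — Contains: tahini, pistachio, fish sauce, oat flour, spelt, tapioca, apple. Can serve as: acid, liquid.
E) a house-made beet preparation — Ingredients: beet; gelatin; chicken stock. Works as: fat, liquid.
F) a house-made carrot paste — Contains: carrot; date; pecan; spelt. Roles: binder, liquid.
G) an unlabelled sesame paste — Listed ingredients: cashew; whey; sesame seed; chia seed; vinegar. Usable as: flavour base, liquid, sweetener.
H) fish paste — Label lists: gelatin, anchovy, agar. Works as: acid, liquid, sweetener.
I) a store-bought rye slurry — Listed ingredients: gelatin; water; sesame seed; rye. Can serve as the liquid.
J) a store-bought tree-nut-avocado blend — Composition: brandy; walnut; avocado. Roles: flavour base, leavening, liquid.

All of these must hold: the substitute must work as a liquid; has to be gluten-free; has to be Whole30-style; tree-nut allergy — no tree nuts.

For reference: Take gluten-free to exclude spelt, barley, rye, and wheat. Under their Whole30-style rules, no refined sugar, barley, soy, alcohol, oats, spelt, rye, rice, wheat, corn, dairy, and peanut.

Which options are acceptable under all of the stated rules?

A: not usable as a liquid; has rye, so not gluten-free (and 1 more) — no
B: has wheat flour, so not gluten-free; has wheat flour, so not Whole30-style — no
C: has walnut, so not tree-nut-free — no
D: has spelt, so not gluten-free; has oat flour, so not Whole30-style (and 1 more) — reject
E: only gelatin, chicken stock, and beet; none excluded — valid
F: has spelt, so not gluten-free; has spelt, so not Whole30-style (and 1 more) — reject
G: has whey, so not Whole30-style; has cashew, so not tree-nut-free — out
H: every rule checks out — OK
I: has rye, so not gluten-free; has rye, so not Whole30-style — out
J: has brandy, so not Whole30-style; has walnut, so not tree-nut-free — reject

E, H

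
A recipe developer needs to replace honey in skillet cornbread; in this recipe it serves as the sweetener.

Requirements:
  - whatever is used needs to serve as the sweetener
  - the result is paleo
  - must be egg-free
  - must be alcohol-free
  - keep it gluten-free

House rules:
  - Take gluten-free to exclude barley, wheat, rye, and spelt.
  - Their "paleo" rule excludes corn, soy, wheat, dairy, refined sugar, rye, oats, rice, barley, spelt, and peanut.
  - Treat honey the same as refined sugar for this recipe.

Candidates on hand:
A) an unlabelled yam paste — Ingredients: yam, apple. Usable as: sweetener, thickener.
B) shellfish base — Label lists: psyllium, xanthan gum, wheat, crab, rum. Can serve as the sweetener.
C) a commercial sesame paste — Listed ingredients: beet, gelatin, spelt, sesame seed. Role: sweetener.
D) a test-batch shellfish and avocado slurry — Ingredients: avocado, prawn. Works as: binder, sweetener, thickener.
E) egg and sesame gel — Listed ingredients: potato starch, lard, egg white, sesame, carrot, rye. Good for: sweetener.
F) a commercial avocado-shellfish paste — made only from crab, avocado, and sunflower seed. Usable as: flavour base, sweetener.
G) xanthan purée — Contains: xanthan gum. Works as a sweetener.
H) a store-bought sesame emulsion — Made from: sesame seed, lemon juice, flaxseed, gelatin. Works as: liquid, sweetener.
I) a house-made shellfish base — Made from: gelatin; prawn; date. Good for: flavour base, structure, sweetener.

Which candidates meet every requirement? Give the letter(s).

A, D, F, G, H, I

A: every rule checks out — OK
B: has wheat, so not gluten-free; has wheat, so not paleo (and 1 more) — out
C: has spelt, so not gluten-free; has spelt, so not paleo — out
D: only prawn and avocado; none excluded — OK
E: has rye, so not gluten-free; has rye, so not paleo (and 1 more) — out
F: nothing on the exclusion list — keep
G: gluten-free, no alcohol — valid
H: works as a sweetener, paleo, gluten-free — valid
I: only gelatin, prawn, and date; none excluded — OK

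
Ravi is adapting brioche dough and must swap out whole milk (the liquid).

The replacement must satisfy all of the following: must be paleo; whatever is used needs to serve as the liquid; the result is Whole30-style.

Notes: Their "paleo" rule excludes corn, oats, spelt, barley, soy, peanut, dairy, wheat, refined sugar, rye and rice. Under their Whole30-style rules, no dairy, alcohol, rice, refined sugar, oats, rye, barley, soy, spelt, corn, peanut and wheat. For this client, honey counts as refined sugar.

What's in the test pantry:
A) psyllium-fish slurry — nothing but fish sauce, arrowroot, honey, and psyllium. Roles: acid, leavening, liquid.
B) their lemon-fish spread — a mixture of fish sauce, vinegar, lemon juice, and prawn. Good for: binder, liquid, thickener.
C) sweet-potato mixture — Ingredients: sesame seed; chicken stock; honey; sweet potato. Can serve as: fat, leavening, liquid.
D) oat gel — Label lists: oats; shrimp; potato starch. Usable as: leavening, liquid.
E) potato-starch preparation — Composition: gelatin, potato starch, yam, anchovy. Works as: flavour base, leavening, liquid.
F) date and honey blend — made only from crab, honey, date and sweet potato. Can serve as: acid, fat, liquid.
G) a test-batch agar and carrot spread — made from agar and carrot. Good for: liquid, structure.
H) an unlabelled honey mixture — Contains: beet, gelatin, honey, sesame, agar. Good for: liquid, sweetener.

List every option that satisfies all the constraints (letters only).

B, E, G

A: has honey, so not paleo; has honey, so not Whole30-style — no
B: works as a liquid, Whole30-style, paleo — OK
C: has honey, so not paleo; has honey, so not Whole30-style — reject
D: has oats, so not paleo; has oats, so not Whole30-style — out
E: anchovy and gelatin etc. — none of it excluded — keep
F: has honey, so not paleo; has honey, so not Whole30-style — no
G: works as a liquid, paleo, Whole30-style — valid
H: has honey, so not paleo; has honey, so not Whole30-style — no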